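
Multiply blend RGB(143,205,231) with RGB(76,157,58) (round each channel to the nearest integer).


Multiply: C = A×B/255, rounded to nearest integer
R: 143×76/255 = 10868/255 ≈ 42.620 → 43
G: 205×157/255 = 32185/255 ≈ 126.216 → 126
B: 231×58/255 = 13398/255 ≈ 52.541 → 53
= RGB(43, 126, 53)


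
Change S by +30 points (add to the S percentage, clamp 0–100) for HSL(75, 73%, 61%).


Original S = 73%
Adjustment = +30 percentage points
New S = 73 + (30) = 103
Clamp to [0, 100] → 100
= HSL(75°, 100%, 61%)


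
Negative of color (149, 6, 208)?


Invert: (255-R, 255-G, 255-B)
R: 255-149 = 106
G: 255-6 = 249
B: 255-208 = 47
= RGB(106, 249, 47)


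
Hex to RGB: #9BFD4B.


9B → 155 (R)
FD → 253 (G)
4B → 75 (B)
= RGB(155, 253, 75)


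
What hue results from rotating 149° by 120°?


New hue = (H + rotation) mod 360
New hue = (149 + 120) mod 360
= 269 mod 360
= 269°


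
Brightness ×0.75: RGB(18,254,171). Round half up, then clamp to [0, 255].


Multiply each channel by 0.75, round half up, clamp to [0, 255]
R: 18×0.75 = 13.5 → round → 14
G: 254×0.75 = 190.5 → round → 191
B: 171×0.75 = 128.25 → round → 128
= RGB(14, 191, 128)


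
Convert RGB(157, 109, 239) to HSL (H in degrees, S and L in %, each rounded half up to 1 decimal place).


Normalize: R'=157/255≈0.6157, G'=109/255≈0.4275, B'=239/255≈0.9373
Max=239/255, Min=109/255, Δ=Max-Min=130/255
L = (Max+Min)/2 = (239+109)/510 = 348/510 = 0.68235… → L = 68.2%
L > 0.5 → S = Δ/(2-Max-Min) = 130/(510-239-109) = 130/162 = 0.80246… → S = 80.2%
(the 1/255 factors cancel in S and H, so raw channel differences can be used)
Max is B' → H = 60 × ((R-G)/Δ + 4) = 60 × ((157-109)/130 + 4)
  48/130 + 4 = 0.3692… + 4 = 4.3692…
  H = 60 × 4.3692… = 262.153…° → H = 262.2°
= HSL(262.2°, 80.2%, 68.2%)


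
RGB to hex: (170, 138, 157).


R = 170 → AA (hex)
G = 138 → 8A (hex)
B = 157 → 9D (hex)
Hex = #AA8A9D


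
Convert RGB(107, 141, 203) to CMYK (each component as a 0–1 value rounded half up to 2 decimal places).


R'=107/255≈0.4196, G'=141/255≈0.5529, B'=203/255≈0.7961
K = 1 - max(R',G',B') = 1 - 203/255 = 52/255 = 0.20392… → 0.20
(1-R'-K)/(1-K) simplifies to (max-R)/max with max = 203:
C = (203-107)/203 = 96/203 = 0.47290… → 0.47
M = (203-141)/203 = 62/203 = 0.30541… → 0.31
Y = (203-203)/203 = 0/203 = 0 → 0.00
= CMYK(0.47, 0.31, 0.00, 0.20)


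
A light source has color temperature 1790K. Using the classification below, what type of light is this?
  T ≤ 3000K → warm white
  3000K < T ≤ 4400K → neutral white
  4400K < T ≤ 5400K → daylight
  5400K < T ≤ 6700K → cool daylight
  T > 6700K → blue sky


Temperature: 1790K
1790K ≤ 3000K → warm white
Classification: warm white


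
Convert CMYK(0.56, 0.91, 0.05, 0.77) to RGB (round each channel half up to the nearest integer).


R = 255 × (1-C) × (1-K) = 255 × 0.44 × 0.23 = 25.806 → 26
G = 255 × (1-M) × (1-K) = 255 × 0.09 × 0.23 = 5.2785 → 5
B = 255 × (1-Y) × (1-K) = 255 × 0.95 × 0.23 = 55.7175 → 56
= RGB(26, 5, 56)


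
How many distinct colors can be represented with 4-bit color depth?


Colors = 2^bits = 2^4
= 16 colors


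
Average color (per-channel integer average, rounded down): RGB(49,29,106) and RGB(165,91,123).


Midpoint: each channel = ⌊(C₁+C₂)/2⌋
R: ⌊(49+165)/2⌋ = 107
G: ⌊(29+91)/2⌋ = 60
B: ⌊(106+123)/2⌋ = 114
= RGB(107, 60, 114)


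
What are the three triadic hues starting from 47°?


Triadic: equally spaced at 120° intervals
H1 = 47°
H2 = (47 + 120) mod 360 = 167°
H3 = (47 + 240) mod 360 = 287°
Triadic = 47°, 167°, 287°


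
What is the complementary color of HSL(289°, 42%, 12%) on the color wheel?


Complement = opposite side of color wheel = hue + 180°
H' = (289 + 180) mod 360 = 109°
S and L unchanged.
= HSL(109°, 42%, 12%)


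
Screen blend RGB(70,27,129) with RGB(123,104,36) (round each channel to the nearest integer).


Screen: C = 255 - (255-A)×(255-B)/255, rounded to nearest integer
R: 255 - (255-70)×(255-123)/255 = 255 - 24420/255 ≈ 255 - 95.765 = 159.235 → 159
G: 255 - (255-27)×(255-104)/255 = 255 - 34428/255 ≈ 255 - 135.012 = 119.988 → 120
B: 255 - (255-129)×(255-36)/255 = 255 - 27594/255 ≈ 255 - 108.212 = 146.788 → 147
= RGB(159, 120, 147)


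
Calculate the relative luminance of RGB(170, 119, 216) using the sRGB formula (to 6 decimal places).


Linearize each channel (sRGB transfer function): c = v/255; c_lin = c/12.92 if c ≤ 0.04045, else ((c+0.055)/1.055)^2.4
  R: 170/255 ≈ 0.666667 > 0.04045 → ((0.666667+0.055)/1.055)^2.4 ≈ 0.401978
  G: 119/255 ≈ 0.466667 > 0.04045 → ((0.466667+0.055)/1.055)^2.4 ≈ 0.184475
  B: 216/255 ≈ 0.847059 > 0.04045 → ((0.847059+0.055)/1.055)^2.4 ≈ 0.686685
R_lin = 0.401978, G_lin = 0.184475, B_lin = 0.686685
L = 0.2126×R + 0.7152×G + 0.0722×B
L = 0.2126×0.401978 + 0.7152×0.184475 + 0.0722×0.686685
L ≈ 0.266976


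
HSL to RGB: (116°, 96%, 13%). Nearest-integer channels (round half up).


H=116°, S=0.96, L=0.13
C = (1-|2L-1|)×S = (1-|-0.74|)×0.96 = 0.2496
H' = H/60 = 116/60 ≈ 1.9333; X = C×(1-|H' mod 2 - 1|) = 0.01664
m = L - C/2 = 0.13 - 0.1248 = 0.0052
Sector ⌊H'⌋ = 1 → (R',G',B') = (0.01664, 0.2496, 0.0)
RGB = ((R'+m)×255, (G'+m)×255, (B'+m)×255) = (5.5692, 64.974, 1.326)
Round half up → RGB(6, 65, 1)


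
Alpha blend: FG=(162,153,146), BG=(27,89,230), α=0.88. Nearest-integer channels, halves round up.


C = α×F + (1-α)×B, with 1-α = 0.12
R: 0.88×162 + 0.12×27 = 142.56 + 3.24 = 145.80 → 146
G: 0.88×153 + 0.12×89 = 134.64 + 10.68 = 145.32 → 145
B: 0.88×146 + 0.12×230 = 128.48 + 27.60 = 156.08 → 156
= RGB(146, 145, 156)


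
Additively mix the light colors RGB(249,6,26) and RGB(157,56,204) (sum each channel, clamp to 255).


Additive: each channel = min(255, C₁+C₂)
R: 249+157 = 406 → 255
G: 6+56 = 62 → 62
B: 26+204 = 230 → 230
= RGB(255, 62, 230)


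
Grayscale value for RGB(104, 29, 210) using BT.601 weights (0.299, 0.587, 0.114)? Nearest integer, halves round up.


Gray = 0.299×R + 0.587×G + 0.114×B
Gray = 0.299×104 + 0.587×29 + 0.114×210
Gray = 31.096 + 17.023 + 23.940
Gray = 72.059 → round half up → 72
Gray = 72


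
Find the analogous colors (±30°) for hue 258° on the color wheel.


Base hue: 258°
Left analog: (258 - 30) mod 360 = 228°
Right analog: (258 + 30) mod 360 = 288°
Analogous hues = 228° and 288°


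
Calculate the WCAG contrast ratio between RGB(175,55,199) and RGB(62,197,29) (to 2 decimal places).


Linearize each sRGB channel c=v/255: c/12.92 if c ≤ 0.04045 else ((c+0.055)/1.055)^2.4
L = 0.2126×R_lin + 0.7152×G_lin + 0.0722×B_lin
Color 1 (175,55,199):
  R=175: 175/255≈0.6863 > 0.04045 → ((0.6863+0.055)/1.055)^2.4 ≈ 0.42869
  G=55: 55/255≈0.2157 > 0.04045 → ((0.2157+0.055)/1.055)^2.4 ≈ 0.03820
  B=199: 199/255≈0.7804 > 0.04045 → ((0.7804+0.055)/1.055)^2.4 ≈ 0.57112
  L1 = 0.2126×0.42869 + 0.7152×0.03820 + 0.0722×0.57112 ≈ 0.15970
Color 2 (62,197,29):
  R=62: 62/255≈0.2431 > 0.04045 → ((0.2431+0.055)/1.055)^2.4 ≈ 0.04817
  G=197: 197/255≈0.7725 > 0.04045 → ((0.7725+0.055)/1.055)^2.4 ≈ 0.55834
  B=29: 29/255≈0.1137 > 0.04045 → ((0.1137+0.055)/1.055)^2.4 ≈ 0.01229
  L2 = 0.2126×0.04817 + 0.7152×0.55834 + 0.0722×0.01229 ≈ 0.41045
Lighter = 0.41045, Darker = 0.15970
Ratio = (L_lighter + 0.05) / (L_darker + 0.05)
Ratio = (0.41045 + 0.05) / (0.15970 + 0.05) = 0.46045 / 0.20970 ≈ 2.1958
Ratio ≈ 2.20:1


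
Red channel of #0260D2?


Color: #0260D2
R = 02 = 2
G = 60 = 96
B = D2 = 210
Red = 2


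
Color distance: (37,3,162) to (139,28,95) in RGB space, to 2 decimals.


d = √[(R₁-R₂)² + (G₁-G₂)² + (B₁-B₂)²]
d = √[(37-139)² + (3-28)² + (162-95)²]
d = √[10404 + 625 + 4489]
d = √15518
d ≈ 124.57


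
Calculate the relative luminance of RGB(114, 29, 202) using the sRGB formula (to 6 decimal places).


Linearize each channel (sRGB transfer function): c = v/255; c_lin = c/12.92 if c ≤ 0.04045, else ((c+0.055)/1.055)^2.4
  R: 114/255 ≈ 0.447059 > 0.04045 → ((0.447059+0.055)/1.055)^2.4 ≈ 0.168269
  G: 29/255 ≈ 0.113725 > 0.04045 → ((0.113725+0.055)/1.055)^2.4 ≈ 0.012286
  B: 202/255 ≈ 0.792157 > 0.04045 → ((0.792157+0.055)/1.055)^2.4 ≈ 0.590619
R_lin = 0.168269, G_lin = 0.012286, B_lin = 0.590619
L = 0.2126×R + 0.7152×G + 0.0722×B
L = 0.2126×0.168269 + 0.7152×0.012286 + 0.0722×0.590619
L ≈ 0.087204


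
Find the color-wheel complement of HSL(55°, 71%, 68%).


Complement = opposite side of color wheel = hue + 180°
H' = (55 + 180) mod 360 = 235°
S and L unchanged.
= HSL(235°, 71%, 68%)


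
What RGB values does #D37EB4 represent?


D3 → 211 (R)
7E → 126 (G)
B4 → 180 (B)
= RGB(211, 126, 180)


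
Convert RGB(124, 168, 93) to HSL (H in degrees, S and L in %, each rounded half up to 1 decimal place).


Normalize: R'=124/255≈0.4863, G'=168/255≈0.6588, B'=93/255≈0.3647
Max=168/255, Min=93/255, Δ=Max-Min=75/255
L = (Max+Min)/2 = (168+93)/510 = 261/510 = 0.51176… → L = 51.2%
L > 0.5 → S = Δ/(2-Max-Min) = 75/(510-168-93) = 75/249 = 0.30120… → S = 30.1%
(the 1/255 factors cancel in S and H, so raw channel differences can be used)
Max is G' → H = 60 × ((B-R)/Δ + 2) = 60 × ((93-124)/75 + 2)
  -31/75 + 2 = -0.4133… + 2 = 1.5866…
  H = 60 × 1.5866… = 95.2° → H = 95.2°
= HSL(95.2°, 30.1%, 51.2%)


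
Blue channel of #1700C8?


Color: #1700C8
R = 17 = 23
G = 00 = 0
B = C8 = 200
Blue = 200


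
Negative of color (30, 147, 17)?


Invert: (255-R, 255-G, 255-B)
R: 255-30 = 225
G: 255-147 = 108
B: 255-17 = 238
= RGB(225, 108, 238)


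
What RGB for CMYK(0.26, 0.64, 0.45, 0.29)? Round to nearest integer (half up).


R = 255 × (1-C) × (1-K) = 255 × 0.74 × 0.71 = 133.977 → 134
G = 255 × (1-M) × (1-K) = 255 × 0.36 × 0.71 = 65.178 → 65
B = 255 × (1-Y) × (1-K) = 255 × 0.55 × 0.71 = 99.5775 → 100
= RGB(134, 65, 100)


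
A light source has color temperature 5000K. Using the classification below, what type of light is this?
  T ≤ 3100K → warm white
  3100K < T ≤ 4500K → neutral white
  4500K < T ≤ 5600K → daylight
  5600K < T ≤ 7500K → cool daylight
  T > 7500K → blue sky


Temperature: 5000K
4500K < 5000K ≤ 5600K → daylight
Classification: daylight


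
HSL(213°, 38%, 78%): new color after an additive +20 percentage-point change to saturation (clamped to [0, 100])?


Original S = 38%
Adjustment = +20 percentage points
New S = 38 + (20) = 58
Clamp to [0, 100] → 58
= HSL(213°, 58%, 78%)


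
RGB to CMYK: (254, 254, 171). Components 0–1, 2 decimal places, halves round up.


R'=254/255≈0.9961, G'=254/255≈0.9961, B'=171/255≈0.6706
K = 1 - max(R',G',B') = 1 - 254/255 = 1/255 = 0.00392… → 0.00
(1-R'-K)/(1-K) simplifies to (max-R)/max with max = 254:
C = (254-254)/254 = 0/254 = 0 → 0.00
M = (254-254)/254 = 0/254 = 0 → 0.00
Y = (254-171)/254 = 83/254 = 0.32677… → 0.33
= CMYK(0.00, 0.00, 0.33, 0.00)


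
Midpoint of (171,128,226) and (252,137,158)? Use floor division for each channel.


Midpoint: each channel = ⌊(C₁+C₂)/2⌋
R: ⌊(171+252)/2⌋ = 211
G: ⌊(128+137)/2⌋ = 132
B: ⌊(226+158)/2⌋ = 192
= RGB(211, 132, 192)


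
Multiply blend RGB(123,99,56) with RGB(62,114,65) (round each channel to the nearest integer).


Multiply: C = A×B/255, rounded to nearest integer
R: 123×62/255 = 7626/255 ≈ 29.906 → 30
G: 99×114/255 = 11286/255 ≈ 44.259 → 44
B: 56×65/255 = 3640/255 ≈ 14.275 → 14
= RGB(30, 44, 14)


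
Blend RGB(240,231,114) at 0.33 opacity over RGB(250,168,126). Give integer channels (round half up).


C = α×F + (1-α)×B, with 1-α = 0.67
R: 0.33×240 + 0.67×250 = 79.20 + 167.50 = 246.70 → 247
G: 0.33×231 + 0.67×168 = 76.23 + 112.56 = 188.79 → 189
B: 0.33×114 + 0.67×126 = 37.62 + 84.42 = 122.04 → 122
= RGB(247, 189, 122)


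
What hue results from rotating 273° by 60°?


New hue = (H + rotation) mod 360
New hue = (273 + 60) mod 360
= 333 mod 360
= 333°


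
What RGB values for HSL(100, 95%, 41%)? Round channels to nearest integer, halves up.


H=100°, S=0.95, L=0.41
C = (1-|2L-1|)×S = (1-|-0.18|)×0.95 = 0.779
H' = H/60 = 100/60 ≈ 1.6667; X = C×(1-|H' mod 2 - 1|) ≈ 0.2597
m = L - C/2 = 0.41 - 0.3895 = 0.0205
Sector ⌊H'⌋ = 1 → (R',G',B') = (≈0.2597, 0.779, 0.0)
RGB = ((R'+m)×255, (G'+m)×255, (B'+m)×255) = (71.4425, 203.8725, 5.2275)
Round half up → RGB(71, 204, 5)


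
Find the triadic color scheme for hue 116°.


Triadic: equally spaced at 120° intervals
H1 = 116°
H2 = (116 + 120) mod 360 = 236°
H3 = (116 + 240) mod 360 = 356°
Triadic = 116°, 236°, 356°


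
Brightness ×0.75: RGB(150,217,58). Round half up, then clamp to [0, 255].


Multiply each channel by 0.75, round half up, clamp to [0, 255]
R: 150×0.75 = 112.5 → round → 113
G: 217×0.75 = 162.75 → round → 163
B: 58×0.75 = 43.5 → round → 44
= RGB(113, 163, 44)


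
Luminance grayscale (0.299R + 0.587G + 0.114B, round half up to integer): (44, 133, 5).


Gray = 0.299×R + 0.587×G + 0.114×B
Gray = 0.299×44 + 0.587×133 + 0.114×5
Gray = 13.156 + 78.071 + 0.570
Gray = 91.797 → round half up → 92
Gray = 92


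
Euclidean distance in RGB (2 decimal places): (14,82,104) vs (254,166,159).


d = √[(R₁-R₂)² + (G₁-G₂)² + (B₁-B₂)²]
d = √[(14-254)² + (82-166)² + (104-159)²]
d = √[57600 + 7056 + 3025]
d = √67681
d ≈ 260.16


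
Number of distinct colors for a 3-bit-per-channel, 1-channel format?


Total bits = 3 bits/channel × 1 channels = 3 bits
Distinct colors = 2^3
= 8 colors


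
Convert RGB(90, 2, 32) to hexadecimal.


R = 90 → 5A (hex)
G = 2 → 02 (hex)
B = 32 → 20 (hex)
Hex = #5A0220


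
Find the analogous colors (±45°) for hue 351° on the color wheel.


Base hue: 351°
Left analog: (351 - 45) mod 360 = 306°
Right analog: (351 + 45) mod 360 = 36°
Analogous hues = 306° and 36°


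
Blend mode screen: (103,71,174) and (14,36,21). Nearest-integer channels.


Screen: C = 255 - (255-A)×(255-B)/255, rounded to nearest integer
R: 255 - (255-103)×(255-14)/255 = 255 - 36632/255 ≈ 255 - 143.655 = 111.345 → 111
G: 255 - (255-71)×(255-36)/255 = 255 - 40296/255 ≈ 255 - 158.024 = 96.976 → 97
B: 255 - (255-174)×(255-21)/255 = 255 - 18954/255 ≈ 255 - 74.329 = 180.671 → 181
= RGB(111, 97, 181)


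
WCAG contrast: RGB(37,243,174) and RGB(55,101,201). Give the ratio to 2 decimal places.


Linearize each sRGB channel c=v/255: c/12.92 if c ≤ 0.04045 else ((c+0.055)/1.055)^2.4
L = 0.2126×R_lin + 0.7152×G_lin + 0.0722×B_lin
Color 1 (37,243,174):
  R=37: 37/255≈0.1451 > 0.04045 → ((0.1451+0.055)/1.055)^2.4 ≈ 0.01850
  G=243: 243/255≈0.9529 > 0.04045 → ((0.9529+0.055)/1.055)^2.4 ≈ 0.89627
  B=174: 174/255≈0.6824 > 0.04045 → ((0.6824+0.055)/1.055)^2.4 ≈ 0.42327
  L1 = 0.2126×0.01850 + 0.7152×0.89627 + 0.0722×0.42327 ≈ 0.67550
Color 2 (55,101,201):
  R=55: 55/255≈0.2157 > 0.04045 → ((0.2157+0.055)/1.055)^2.4 ≈ 0.03820
  G=101: 101/255≈0.3961 > 0.04045 → ((0.3961+0.055)/1.055)^2.4 ≈ 0.13014
  B=201: 201/255≈0.7882 > 0.04045 → ((0.7882+0.055)/1.055)^2.4 ≈ 0.58408
  L2 = 0.2126×0.03820 + 0.7152×0.13014 + 0.0722×0.58408 ≈ 0.14337
Lighter = 0.67550, Darker = 0.14337
Ratio = (L_lighter + 0.05) / (L_darker + 0.05)
Ratio = (0.67550 + 0.05) / (0.14337 + 0.05) = 0.72550 / 0.19337 ≈ 3.7520
Ratio ≈ 3.75:1


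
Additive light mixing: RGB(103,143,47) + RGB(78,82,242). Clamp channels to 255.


Additive: each channel = min(255, C₁+C₂)
R: 103+78 = 181 → 181
G: 143+82 = 225 → 225
B: 47+242 = 289 → 255
= RGB(181, 225, 255)


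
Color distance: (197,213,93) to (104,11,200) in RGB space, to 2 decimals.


d = √[(R₁-R₂)² + (G₁-G₂)² + (B₁-B₂)²]
d = √[(197-104)² + (213-11)² + (93-200)²]
d = √[8649 + 40804 + 11449]
d = √60902
d ≈ 246.78


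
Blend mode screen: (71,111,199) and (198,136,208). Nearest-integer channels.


Screen: C = 255 - (255-A)×(255-B)/255, rounded to nearest integer
R: 255 - (255-71)×(255-198)/255 = 255 - 10488/255 ≈ 255 - 41.129 = 213.871 → 214
G: 255 - (255-111)×(255-136)/255 = 255 - 17136/255 ≈ 255 - 67.200 = 187.800 → 188
B: 255 - (255-199)×(255-208)/255 = 255 - 2632/255 ≈ 255 - 10.322 = 244.678 → 245
= RGB(214, 188, 245)


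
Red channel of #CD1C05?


Color: #CD1C05
R = CD = 205
G = 1C = 28
B = 05 = 5
Red = 205


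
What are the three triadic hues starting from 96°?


Triadic: equally spaced at 120° intervals
H1 = 96°
H2 = (96 + 120) mod 360 = 216°
H3 = (96 + 240) mod 360 = 336°
Triadic = 96°, 216°, 336°


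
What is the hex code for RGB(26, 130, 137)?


R = 26 → 1A (hex)
G = 130 → 82 (hex)
B = 137 → 89 (hex)
Hex = #1A8289


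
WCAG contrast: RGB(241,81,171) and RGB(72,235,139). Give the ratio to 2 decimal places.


Linearize each sRGB channel c=v/255: c/12.92 if c ≤ 0.04045 else ((c+0.055)/1.055)^2.4
L = 0.2126×R_lin + 0.7152×G_lin + 0.0722×B_lin
Color 1 (241,81,171):
  R=241: 241/255≈0.9451 > 0.04045 → ((0.9451+0.055)/1.055)^2.4 ≈ 0.87962
  G=81: 81/255≈0.3176 > 0.04045 → ((0.3176+0.055)/1.055)^2.4 ≈ 0.08228
  B=171: 171/255≈0.6706 > 0.04045 → ((0.6706+0.055)/1.055)^2.4 ≈ 0.40724
  L1 = 0.2126×0.87962 + 0.7152×0.08228 + 0.0722×0.40724 ≈ 0.27526
Color 2 (72,235,139):
  R=72: 72/255≈0.2824 > 0.04045 → ((0.2824+0.055)/1.055)^2.4 ≈ 0.06480
  G=235: 235/255≈0.9216 > 0.04045 → ((0.9216+0.055)/1.055)^2.4 ≈ 0.83077
  B=139: 139/255≈0.5451 > 0.04045 → ((0.5451+0.055)/1.055)^2.4 ≈ 0.25818
  L2 = 0.2126×0.06480 + 0.7152×0.83077 + 0.0722×0.25818 ≈ 0.62658
Lighter = 0.62658, Darker = 0.27526
Ratio = (L_lighter + 0.05) / (L_darker + 0.05)
Ratio = (0.62658 + 0.05) / (0.27526 + 0.05) = 0.67658 / 0.32526 ≈ 2.0801
Ratio ≈ 2.08:1


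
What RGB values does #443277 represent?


44 → 68 (R)
32 → 50 (G)
77 → 119 (B)
= RGB(68, 50, 119)


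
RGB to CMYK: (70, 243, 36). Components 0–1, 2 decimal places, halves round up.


R'=70/255≈0.2745, G'=243/255≈0.9529, B'=36/255≈0.1412
K = 1 - max(R',G',B') = 1 - 243/255 = 12/255 = 0.04705… → 0.05
(1-R'-K)/(1-K) simplifies to (max-R)/max with max = 243:
C = (243-70)/243 = 173/243 = 0.71193… → 0.71
M = (243-243)/243 = 0/243 = 0 → 0.00
Y = (243-36)/243 = 207/243 = 0.85185… → 0.85
= CMYK(0.71, 0.00, 0.85, 0.05)


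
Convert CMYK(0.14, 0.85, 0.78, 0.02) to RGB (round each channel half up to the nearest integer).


R = 255 × (1-C) × (1-K) = 255 × 0.86 × 0.98 = 214.914 → 215
G = 255 × (1-M) × (1-K) = 255 × 0.15 × 0.98 = 37.485 → 37
B = 255 × (1-Y) × (1-K) = 255 × 0.22 × 0.98 = 54.978 → 55
= RGB(215, 37, 55)


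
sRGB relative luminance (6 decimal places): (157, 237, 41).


Linearize each channel (sRGB transfer function): c = v/255; c_lin = c/12.92 if c ≤ 0.04045, else ((c+0.055)/1.055)^2.4
  R: 157/255 ≈ 0.615686 > 0.04045 → ((0.615686+0.055)/1.055)^2.4 ≈ 0.337164
  G: 237/255 ≈ 0.929412 > 0.04045 → ((0.929412+0.055)/1.055)^2.4 ≈ 0.846873
  B: 41/255 ≈ 0.160784 > 0.04045 → ((0.160784+0.055)/1.055)^2.4 ≈ 0.022174
R_lin = 0.337164, G_lin = 0.846873, B_lin = 0.022174
L = 0.2126×R + 0.7152×G + 0.0722×B
L = 0.2126×0.337164 + 0.7152×0.846873 + 0.0722×0.022174
L ≈ 0.678966


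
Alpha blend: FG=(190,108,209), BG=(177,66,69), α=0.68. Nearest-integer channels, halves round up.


C = α×F + (1-α)×B, with 1-α = 0.32
R: 0.68×190 + 0.32×177 = 129.20 + 56.64 = 185.84 → 186
G: 0.68×108 + 0.32×66 = 73.44 + 21.12 = 94.56 → 95
B: 0.68×209 + 0.32×69 = 142.12 + 22.08 = 164.20 → 164
= RGB(186, 95, 164)


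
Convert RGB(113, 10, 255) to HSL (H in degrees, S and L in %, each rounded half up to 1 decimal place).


Normalize: R'=113/255≈0.4431, G'=10/255≈0.0392, B'=255/255≈1.0000
Max=255/255, Min=10/255, Δ=Max-Min=245/255
L = (Max+Min)/2 = (255+10)/510 = 265/510 = 0.51960… → L = 52.0%
L > 0.5 → S = Δ/(2-Max-Min) = 245/(510-255-10) = 245/245 = 1 → S = 100.0%
(the 1/255 factors cancel in S and H, so raw channel differences can be used)
Max is B' → H = 60 × ((R-G)/Δ + 4) = 60 × ((113-10)/245 + 4)
  103/245 + 4 = 0.4204… + 4 = 4.4204…
  H = 60 × 4.4204… = 265.224…° → H = 265.2°
= HSL(265.2°, 100.0%, 52.0%)


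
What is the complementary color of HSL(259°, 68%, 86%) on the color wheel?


Complement = opposite side of color wheel = hue + 180°
H' = (259 + 180) mod 360 = 79°
S and L unchanged.
= HSL(79°, 68%, 86%)


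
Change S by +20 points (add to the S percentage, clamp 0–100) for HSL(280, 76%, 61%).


Original S = 76%
Adjustment = +20 percentage points
New S = 76 + (20) = 96
Clamp to [0, 100] → 96
= HSL(280°, 96%, 61%)


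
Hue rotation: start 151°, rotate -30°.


New hue = (H + rotation) mod 360
New hue = (151 -30) mod 360
= 121 mod 360
= 121°


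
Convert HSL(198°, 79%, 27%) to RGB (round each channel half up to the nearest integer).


H=198°, S=0.79, L=0.27
C = (1-|2L-1|)×S = (1-|-0.46|)×0.79 = 0.4266
H' = H/60 = 198/60 ≈ 3.3000; X = C×(1-|H' mod 2 - 1|) = 0.29862
m = L - C/2 = 0.27 - 0.2133 = 0.0567
Sector ⌊H'⌋ = 3 → (R',G',B') = (0.0, 0.29862, 0.4266)
RGB = ((R'+m)×255, (G'+m)×255, (B'+m)×255) = (14.4585, 90.6066, 123.2415)
Round half up → RGB(14, 91, 123)


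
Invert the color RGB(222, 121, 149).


Invert: (255-R, 255-G, 255-B)
R: 255-222 = 33
G: 255-121 = 134
B: 255-149 = 106
= RGB(33, 134, 106)


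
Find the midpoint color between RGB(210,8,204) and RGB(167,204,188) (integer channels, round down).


Midpoint: each channel = ⌊(C₁+C₂)/2⌋
R: ⌊(210+167)/2⌋ = 188
G: ⌊(8+204)/2⌋ = 106
B: ⌊(204+188)/2⌋ = 196
= RGB(188, 106, 196)


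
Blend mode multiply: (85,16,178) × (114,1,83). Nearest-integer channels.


Multiply: C = A×B/255, rounded to nearest integer
R: 85×114/255 = 9690/255 ≈ 38.000 → 38
G: 16×1/255 = 16/255 ≈ 0.063 → 0
B: 178×83/255 = 14774/255 ≈ 57.937 → 58
= RGB(38, 0, 58)


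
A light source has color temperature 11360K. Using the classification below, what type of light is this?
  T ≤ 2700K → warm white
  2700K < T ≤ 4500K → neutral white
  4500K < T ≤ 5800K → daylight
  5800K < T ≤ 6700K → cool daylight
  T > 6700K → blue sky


Temperature: 11360K
11360K > 6700K → blue sky
Classification: blue sky


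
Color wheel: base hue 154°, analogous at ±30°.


Base hue: 154°
Left analog: (154 - 30) mod 360 = 124°
Right analog: (154 + 30) mod 360 = 184°
Analogous hues = 124° and 184°


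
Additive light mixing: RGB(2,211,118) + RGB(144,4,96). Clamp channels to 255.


Additive: each channel = min(255, C₁+C₂)
R: 2+144 = 146 → 146
G: 211+4 = 215 → 215
B: 118+96 = 214 → 214
= RGB(146, 215, 214)


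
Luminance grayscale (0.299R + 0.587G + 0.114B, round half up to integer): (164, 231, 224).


Gray = 0.299×R + 0.587×G + 0.114×B
Gray = 0.299×164 + 0.587×231 + 0.114×224
Gray = 49.036 + 135.597 + 25.536
Gray = 210.169 → round half up → 210
Gray = 210


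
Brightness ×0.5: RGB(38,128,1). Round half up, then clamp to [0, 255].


Multiply each channel by 0.5, round half up, clamp to [0, 255]
R: 38×0.5 = 19
G: 128×0.5 = 64
B: 1×0.5 = 0.5 → round → 1
= RGB(19, 64, 1)


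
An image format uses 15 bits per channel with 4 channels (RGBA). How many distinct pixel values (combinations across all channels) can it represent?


Total bits = 15 bits/channel × 4 channels = 60 bits
Distinct pixel values = 2^60
= 1,152,921,504,606,846,976 pixel values


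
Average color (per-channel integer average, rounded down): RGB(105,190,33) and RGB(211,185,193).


Midpoint: each channel = ⌊(C₁+C₂)/2⌋
R: ⌊(105+211)/2⌋ = 158
G: ⌊(190+185)/2⌋ = 187
B: ⌊(33+193)/2⌋ = 113
= RGB(158, 187, 113)


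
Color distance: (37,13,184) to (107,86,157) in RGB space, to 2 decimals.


d = √[(R₁-R₂)² + (G₁-G₂)² + (B₁-B₂)²]
d = √[(37-107)² + (13-86)² + (184-157)²]
d = √[4900 + 5329 + 729]
d = √10958
d ≈ 104.68


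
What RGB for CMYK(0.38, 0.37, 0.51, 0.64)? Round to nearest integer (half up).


R = 255 × (1-C) × (1-K) = 255 × 0.62 × 0.36 = 56.916 → 57
G = 255 × (1-M) × (1-K) = 255 × 0.63 × 0.36 = 57.834 → 58
B = 255 × (1-Y) × (1-K) = 255 × 0.49 × 0.36 = 44.982 → 45
= RGB(57, 58, 45)


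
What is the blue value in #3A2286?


Color: #3A2286
R = 3A = 58
G = 22 = 34
B = 86 = 134
Blue = 134


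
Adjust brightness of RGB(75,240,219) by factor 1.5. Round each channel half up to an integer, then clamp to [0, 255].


Multiply each channel by 1.5, round half up, clamp to [0, 255]
R: 75×1.5 = 112.5 → round → 113
G: 240×1.5 = 360 → clamp → 255
B: 219×1.5 = 328.5 → round → 329 → clamp → 255
= RGB(113, 255, 255)


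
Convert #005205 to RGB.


00 → 0 (R)
52 → 82 (G)
05 → 5 (B)
= RGB(0, 82, 5)


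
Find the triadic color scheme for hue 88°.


Triadic: equally spaced at 120° intervals
H1 = 88°
H2 = (88 + 120) mod 360 = 208°
H3 = (88 + 240) mod 360 = 328°
Triadic = 88°, 208°, 328°


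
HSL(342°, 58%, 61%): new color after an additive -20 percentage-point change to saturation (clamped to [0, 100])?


Original S = 58%
Adjustment = -20 percentage points
New S = 58 + (-20) = 38
Clamp to [0, 100] → 38
= HSL(342°, 38%, 61%)


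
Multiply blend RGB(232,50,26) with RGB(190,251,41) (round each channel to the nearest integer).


Multiply: C = A×B/255, rounded to nearest integer
R: 232×190/255 = 44080/255 ≈ 172.863 → 173
G: 50×251/255 = 12550/255 ≈ 49.216 → 49
B: 26×41/255 = 1066/255 ≈ 4.180 → 4
= RGB(173, 49, 4)


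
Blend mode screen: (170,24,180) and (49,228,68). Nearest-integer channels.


Screen: C = 255 - (255-A)×(255-B)/255, rounded to nearest integer
R: 255 - (255-170)×(255-49)/255 = 255 - 17510/255 ≈ 255 - 68.667 = 186.333 → 186
G: 255 - (255-24)×(255-228)/255 = 255 - 6237/255 ≈ 255 - 24.459 = 230.541 → 231
B: 255 - (255-180)×(255-68)/255 = 255 - 14025/255 ≈ 255 - 55.000 = 200.000 → 200
= RGB(186, 231, 200)


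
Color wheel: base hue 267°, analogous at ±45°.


Base hue: 267°
Left analog: (267 - 45) mod 360 = 222°
Right analog: (267 + 45) mod 360 = 312°
Analogous hues = 222° and 312°


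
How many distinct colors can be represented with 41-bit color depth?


Colors = 2^bits = 2^41
= 2,199,023,255,552 colors


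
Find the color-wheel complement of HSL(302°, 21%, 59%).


Complement = opposite side of color wheel = hue + 180°
H' = (302 + 180) mod 360 = 122°
S and L unchanged.
= HSL(122°, 21%, 59%)


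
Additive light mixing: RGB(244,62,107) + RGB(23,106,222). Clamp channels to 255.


Additive: each channel = min(255, C₁+C₂)
R: 244+23 = 267 → 255
G: 62+106 = 168 → 168
B: 107+222 = 329 → 255
= RGB(255, 168, 255)


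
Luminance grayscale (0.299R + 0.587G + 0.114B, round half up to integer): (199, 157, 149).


Gray = 0.299×R + 0.587×G + 0.114×B
Gray = 0.299×199 + 0.587×157 + 0.114×149
Gray = 59.501 + 92.159 + 16.986
Gray = 168.646 → round half up → 169
Gray = 169


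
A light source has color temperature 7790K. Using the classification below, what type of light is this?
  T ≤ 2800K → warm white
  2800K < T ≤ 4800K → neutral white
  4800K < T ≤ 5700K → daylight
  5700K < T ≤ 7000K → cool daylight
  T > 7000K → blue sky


Temperature: 7790K
7790K > 7000K → blue sky
Classification: blue sky


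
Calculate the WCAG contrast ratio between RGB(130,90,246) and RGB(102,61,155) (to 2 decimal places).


Linearize each sRGB channel c=v/255: c/12.92 if c ≤ 0.04045 else ((c+0.055)/1.055)^2.4
L = 0.2126×R_lin + 0.7152×G_lin + 0.0722×B_lin
Color 1 (130,90,246):
  R=130: 130/255≈0.5098 > 0.04045 → ((0.5098+0.055)/1.055)^2.4 ≈ 0.22323
  G=90: 90/255≈0.3529 > 0.04045 → ((0.3529+0.055)/1.055)^2.4 ≈ 0.10224
  B=246: 246/255≈0.9647 > 0.04045 → ((0.9647+0.055)/1.055)^2.4 ≈ 0.92158
  L1 = 0.2126×0.22323 + 0.7152×0.10224 + 0.0722×0.92158 ≈ 0.18712
Color 2 (102,61,155):
  R=102: 102/255≈0.4000 > 0.04045 → ((0.4000+0.055)/1.055)^2.4 ≈ 0.13287
  G=61: 61/255≈0.2392 > 0.04045 → ((0.2392+0.055)/1.055)^2.4 ≈ 0.04667
  B=155: 155/255≈0.6078 > 0.04045 → ((0.6078+0.055)/1.055)^2.4 ≈ 0.32778
  L2 = 0.2126×0.13287 + 0.7152×0.04667 + 0.0722×0.32778 ≈ 0.08529
Lighter = 0.18712, Darker = 0.08529
Ratio = (L_lighter + 0.05) / (L_darker + 0.05)
Ratio = (0.18712 + 0.05) / (0.08529 + 0.05) = 0.23712 / 0.13529 ≈ 1.7527
Ratio ≈ 1.75:1


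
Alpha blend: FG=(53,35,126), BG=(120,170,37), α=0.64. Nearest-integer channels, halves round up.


C = α×F + (1-α)×B, with 1-α = 0.36
R: 0.64×53 + 0.36×120 = 33.92 + 43.20 = 77.12 → 77
G: 0.64×35 + 0.36×170 = 22.40 + 61.20 = 83.60 → 84
B: 0.64×126 + 0.36×37 = 80.64 + 13.32 = 93.96 → 94
= RGB(77, 84, 94)


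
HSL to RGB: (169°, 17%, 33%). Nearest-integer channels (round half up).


H=169°, S=0.17, L=0.33
C = (1-|2L-1|)×S = (1-|-0.34|)×0.17 = 0.1122
H' = H/60 = 169/60 ≈ 2.8167; X = C×(1-|H' mod 2 - 1|) = 0.09163
m = L - C/2 = 0.33 - 0.0561 = 0.2739
Sector ⌊H'⌋ = 2 → (R',G',B') = (0.0, 0.1122, 0.09163)
RGB = ((R'+m)×255, (G'+m)×255, (B'+m)×255) = (69.8445, 98.4555, 93.21015)
Round half up → RGB(70, 98, 93)


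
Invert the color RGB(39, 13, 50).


Invert: (255-R, 255-G, 255-B)
R: 255-39 = 216
G: 255-13 = 242
B: 255-50 = 205
= RGB(216, 242, 205)


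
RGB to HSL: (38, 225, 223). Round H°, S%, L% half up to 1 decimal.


Normalize: R'=38/255≈0.1490, G'=225/255≈0.8824, B'=223/255≈0.8745
Max=225/255, Min=38/255, Δ=Max-Min=187/255
L = (Max+Min)/2 = (225+38)/510 = 263/510 = 0.51568… → L = 51.6%
L > 0.5 → S = Δ/(2-Max-Min) = 187/(510-225-38) = 187/247 = 0.75708… → S = 75.7%
(the 1/255 factors cancel in S and H, so raw channel differences can be used)
Max is G' → H = 60 × ((B-R)/Δ + 2) = 60 × ((223-38)/187 + 2)
  185/187 + 2 = 0.9893… + 2 = 2.9893…
  H = 60 × 2.9893… = 179.358…° → H = 179.4°
= HSL(179.4°, 75.7%, 51.6%)


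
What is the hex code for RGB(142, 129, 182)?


R = 142 → 8E (hex)
G = 129 → 81 (hex)
B = 182 → B6 (hex)
Hex = #8E81B6


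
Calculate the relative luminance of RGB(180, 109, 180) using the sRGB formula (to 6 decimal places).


Linearize each channel (sRGB transfer function): c = v/255; c_lin = c/12.92 if c ≤ 0.04045, else ((c+0.055)/1.055)^2.4
  R: 180/255 ≈ 0.705882 > 0.04045 → ((0.705882+0.055)/1.055)^2.4 ≈ 0.456411
  G: 109/255 ≈ 0.427451 > 0.04045 → ((0.427451+0.055)/1.055)^2.4 ≈ 0.152926
  B: 180/255 ≈ 0.705882 > 0.04045 → ((0.705882+0.055)/1.055)^2.4 ≈ 0.456411
R_lin = 0.456411, G_lin = 0.152926, B_lin = 0.456411
L = 0.2126×R + 0.7152×G + 0.0722×B
L = 0.2126×0.456411 + 0.7152×0.152926 + 0.0722×0.456411
L ≈ 0.239359


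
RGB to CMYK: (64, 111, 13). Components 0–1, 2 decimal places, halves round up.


R'=64/255≈0.2510, G'=111/255≈0.4353, B'=13/255≈0.0510
K = 1 - max(R',G',B') = 1 - 111/255 = 144/255 = 0.56470… → 0.56
(1-R'-K)/(1-K) simplifies to (max-R)/max with max = 111:
C = (111-64)/111 = 47/111 = 0.42342… → 0.42
M = (111-111)/111 = 0/111 = 0 → 0.00
Y = (111-13)/111 = 98/111 = 0.88288… → 0.88
= CMYK(0.42, 0.00, 0.88, 0.56)


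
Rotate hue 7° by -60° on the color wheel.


New hue = (H + rotation) mod 360
New hue = (7 -60) mod 360
= -53 mod 360
= 307°


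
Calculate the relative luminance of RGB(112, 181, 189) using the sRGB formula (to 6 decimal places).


Linearize each channel (sRGB transfer function): c = v/255; c_lin = c/12.92 if c ≤ 0.04045, else ((c+0.055)/1.055)^2.4
  R: 112/255 ≈ 0.439216 > 0.04045 → ((0.439216+0.055)/1.055)^2.4 ≈ 0.162029
  G: 181/255 ≈ 0.709804 > 0.04045 → ((0.709804+0.055)/1.055)^2.4 ≈ 0.462077
  B: 189/255 ≈ 0.741176 > 0.04045 → ((0.741176+0.055)/1.055)^2.4 ≈ 0.508881
R_lin = 0.162029, G_lin = 0.462077, B_lin = 0.508881
L = 0.2126×R + 0.7152×G + 0.0722×B
L = 0.2126×0.162029 + 0.7152×0.462077 + 0.0722×0.508881
L ≈ 0.401666


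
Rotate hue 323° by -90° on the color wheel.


New hue = (H + rotation) mod 360
New hue = (323 -90) mod 360
= 233 mod 360
= 233°


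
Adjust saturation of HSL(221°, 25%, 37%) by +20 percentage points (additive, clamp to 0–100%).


Original S = 25%
Adjustment = +20 percentage points
New S = 25 + (20) = 45
Clamp to [0, 100] → 45
= HSL(221°, 45%, 37%)


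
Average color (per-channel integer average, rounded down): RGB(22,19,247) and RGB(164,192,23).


Midpoint: each channel = ⌊(C₁+C₂)/2⌋
R: ⌊(22+164)/2⌋ = 93
G: ⌊(19+192)/2⌋ = 105
B: ⌊(247+23)/2⌋ = 135
= RGB(93, 105, 135)


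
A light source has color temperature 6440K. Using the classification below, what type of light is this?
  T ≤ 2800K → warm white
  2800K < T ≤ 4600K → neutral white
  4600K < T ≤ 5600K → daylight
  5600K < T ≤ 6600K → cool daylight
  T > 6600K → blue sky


Temperature: 6440K
5600K < 6440K ≤ 6600K → cool daylight
Classification: cool daylight


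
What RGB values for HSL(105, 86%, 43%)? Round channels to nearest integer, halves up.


H=105°, S=0.86, L=0.43
C = (1-|2L-1|)×S = (1-|-0.14|)×0.86 = 0.7396
H' = H/60 = 105/60 ≈ 1.7500; X = C×(1-|H' mod 2 - 1|) = 0.1849
m = L - C/2 = 0.43 - 0.3698 = 0.0602
Sector ⌊H'⌋ = 1 → (R',G',B') = (0.1849, 0.7396, 0.0)
RGB = ((R'+m)×255, (G'+m)×255, (B'+m)×255) = (62.5005, 203.949, 15.351)
Round half up → RGB(63, 204, 15)


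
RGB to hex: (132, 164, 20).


R = 132 → 84 (hex)
G = 164 → A4 (hex)
B = 20 → 14 (hex)
Hex = #84A414


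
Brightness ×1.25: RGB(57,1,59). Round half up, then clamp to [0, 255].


Multiply each channel by 1.25, round half up, clamp to [0, 255]
R: 57×1.25 = 71.25 → round → 71
G: 1×1.25 = 1.25 → round → 1
B: 59×1.25 = 73.75 → round → 74
= RGB(71, 1, 74)


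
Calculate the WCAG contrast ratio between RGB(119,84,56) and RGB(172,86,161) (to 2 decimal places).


Linearize each sRGB channel c=v/255: c/12.92 if c ≤ 0.04045 else ((c+0.055)/1.055)^2.4
L = 0.2126×R_lin + 0.7152×G_lin + 0.0722×B_lin
Color 1 (119,84,56):
  R=119: 119/255≈0.4667 > 0.04045 → ((0.4667+0.055)/1.055)^2.4 ≈ 0.18447
  G=84: 84/255≈0.3294 > 0.04045 → ((0.3294+0.055)/1.055)^2.4 ≈ 0.08866
  B=56: 56/255≈0.2196 > 0.04045 → ((0.2196+0.055)/1.055)^2.4 ≈ 0.03955
  L1 = 0.2126×0.18447 + 0.7152×0.08866 + 0.0722×0.03955 ≈ 0.10548
Color 2 (172,86,161):
  R=172: 172/255≈0.6745 > 0.04045 → ((0.6745+0.055)/1.055)^2.4 ≈ 0.41254
  G=86: 86/255≈0.3373 > 0.04045 → ((0.3373+0.055)/1.055)^2.4 ≈ 0.09306
  B=161: 161/255≈0.6314 > 0.04045 → ((0.6314+0.055)/1.055)^2.4 ≈ 0.35640
  L2 = 0.2126×0.41254 + 0.7152×0.09306 + 0.0722×0.35640 ≈ 0.17999
Lighter = 0.17999, Darker = 0.10548
Ratio = (L_lighter + 0.05) / (L_darker + 0.05)
Ratio = (0.17999 + 0.05) / (0.10548 + 0.05) = 0.22999 / 0.15548 ≈ 1.4792
Ratio ≈ 1.48:1


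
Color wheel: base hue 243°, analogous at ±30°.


Base hue: 243°
Left analog: (243 - 30) mod 360 = 213°
Right analog: (243 + 30) mod 360 = 273°
Analogous hues = 213° and 273°


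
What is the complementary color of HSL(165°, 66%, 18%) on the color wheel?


Complement = opposite side of color wheel = hue + 180°
H' = (165 + 180) mod 360 = 345°
S and L unchanged.
= HSL(345°, 66%, 18%)


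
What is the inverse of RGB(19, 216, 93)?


Invert: (255-R, 255-G, 255-B)
R: 255-19 = 236
G: 255-216 = 39
B: 255-93 = 162
= RGB(236, 39, 162)


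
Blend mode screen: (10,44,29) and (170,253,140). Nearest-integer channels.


Screen: C = 255 - (255-A)×(255-B)/255, rounded to nearest integer
R: 255 - (255-10)×(255-170)/255 = 255 - 20825/255 ≈ 255 - 81.667 = 173.333 → 173
G: 255 - (255-44)×(255-253)/255 = 255 - 422/255 ≈ 255 - 1.655 = 253.345 → 253
B: 255 - (255-29)×(255-140)/255 = 255 - 25990/255 ≈ 255 - 101.922 = 153.078 → 153
= RGB(173, 253, 153)


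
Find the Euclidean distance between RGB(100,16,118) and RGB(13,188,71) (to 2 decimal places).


d = √[(R₁-R₂)² + (G₁-G₂)² + (B₁-B₂)²]
d = √[(100-13)² + (16-188)² + (118-71)²]
d = √[7569 + 29584 + 2209]
d = √39362
d ≈ 198.40


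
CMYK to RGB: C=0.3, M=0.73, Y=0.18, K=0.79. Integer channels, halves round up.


R = 255 × (1-C) × (1-K) = 255 × 0.70 × 0.21 = 37.485 → 37
G = 255 × (1-M) × (1-K) = 255 × 0.27 × 0.21 = 14.4585 → 14
B = 255 × (1-Y) × (1-K) = 255 × 0.82 × 0.21 = 43.911 → 44
= RGB(37, 14, 44)


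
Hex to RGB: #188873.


18 → 24 (R)
88 → 136 (G)
73 → 115 (B)
= RGB(24, 136, 115)


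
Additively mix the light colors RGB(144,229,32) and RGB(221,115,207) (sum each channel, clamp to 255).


Additive: each channel = min(255, C₁+C₂)
R: 144+221 = 365 → 255
G: 229+115 = 344 → 255
B: 32+207 = 239 → 239
= RGB(255, 255, 239)


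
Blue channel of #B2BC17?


Color: #B2BC17
R = B2 = 178
G = BC = 188
B = 17 = 23
Blue = 23


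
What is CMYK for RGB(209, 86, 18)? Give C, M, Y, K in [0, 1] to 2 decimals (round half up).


R'=209/255≈0.8196, G'=86/255≈0.3373, B'=18/255≈0.0706
K = 1 - max(R',G',B') = 1 - 209/255 = 46/255 = 0.18039… → 0.18
(1-R'-K)/(1-K) simplifies to (max-R)/max with max = 209:
C = (209-209)/209 = 0/209 = 0 → 0.00
M = (209-86)/209 = 123/209 = 0.58851… → 0.59
Y = (209-18)/209 = 191/209 = 0.91387… → 0.91
= CMYK(0.00, 0.59, 0.91, 0.18)


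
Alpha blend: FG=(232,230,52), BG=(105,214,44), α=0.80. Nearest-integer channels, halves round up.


C = α×F + (1-α)×B, with 1-α = 0.20
R: 0.80×232 + 0.20×105 = 185.60 + 21.00 = 206.60 → 207
G: 0.80×230 + 0.20×214 = 184.00 + 42.80 = 226.80 → 227
B: 0.80×52 + 0.20×44 = 41.60 + 8.80 = 50.40 → 50
= RGB(207, 227, 50)


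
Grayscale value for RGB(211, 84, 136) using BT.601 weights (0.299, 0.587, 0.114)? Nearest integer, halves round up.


Gray = 0.299×R + 0.587×G + 0.114×B
Gray = 0.299×211 + 0.587×84 + 0.114×136
Gray = 63.089 + 49.308 + 15.504
Gray = 127.901 → round half up → 128
Gray = 128


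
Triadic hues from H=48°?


Triadic: equally spaced at 120° intervals
H1 = 48°
H2 = (48 + 120) mod 360 = 168°
H3 = (48 + 240) mod 360 = 288°
Triadic = 48°, 168°, 288°


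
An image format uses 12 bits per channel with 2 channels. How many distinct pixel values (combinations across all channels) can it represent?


Total bits = 12 bits/channel × 2 channels = 24 bits
Distinct pixel values = 2^24
= 16,777,216 pixel values


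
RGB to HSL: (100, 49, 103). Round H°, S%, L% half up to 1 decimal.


Normalize: R'=100/255≈0.3922, G'=49/255≈0.1922, B'=103/255≈0.4039
Max=103/255, Min=49/255, Δ=Max-Min=54/255
L = (Max+Min)/2 = (103+49)/510 = 152/510 = 0.29803… → L = 29.8%
L ≤ 0.5 → S = Δ/(Max+Min) = 54/(103+49) = 54/152 = 0.35526… → S = 35.5%
(the 1/255 factors cancel in S and H, so raw channel differences can be used)
Max is B' → H = 60 × ((R-G)/Δ + 4) = 60 × ((100-49)/54 + 4)
  51/54 + 4 = 0.9444… + 4 = 4.9444…
  H = 60 × 4.9444… = 296.666…° → H = 296.7°
= HSL(296.7°, 35.5%, 29.8%)


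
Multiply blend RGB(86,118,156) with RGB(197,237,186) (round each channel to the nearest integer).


Multiply: C = A×B/255, rounded to nearest integer
R: 86×197/255 = 16942/255 ≈ 66.439 → 66
G: 118×237/255 = 27966/255 ≈ 109.671 → 110
B: 156×186/255 = 29016/255 ≈ 113.788 → 114
= RGB(66, 110, 114)


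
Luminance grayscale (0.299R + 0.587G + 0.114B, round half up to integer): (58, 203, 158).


Gray = 0.299×R + 0.587×G + 0.114×B
Gray = 0.299×58 + 0.587×203 + 0.114×158
Gray = 17.342 + 119.161 + 18.012
Gray = 154.515 → round half up → 155
Gray = 155
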